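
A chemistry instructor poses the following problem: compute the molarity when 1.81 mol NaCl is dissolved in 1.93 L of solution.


M = n/V = 1.81/1.93 = 0.938 mol/L

0.938 M


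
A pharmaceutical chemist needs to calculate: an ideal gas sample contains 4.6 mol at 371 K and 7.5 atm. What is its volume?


PV = nRT  (R = 0.08206 L·atm/(mol·K))
V = nRT/P = 4.6×0.08206×371/7.5
= 18.672 L

18.672 L


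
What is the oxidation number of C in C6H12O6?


6x + 12(+1) + 6(-2) = 0, so x = +0
Oxidation number: +0

+0


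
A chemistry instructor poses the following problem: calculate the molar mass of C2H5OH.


M(C2H5OH) = 2×12.01 + 6×1.008 + 1×16.0
= 24.02 + 6.05 + 16.0
= 46.07 g/mol

46.07 g/mol


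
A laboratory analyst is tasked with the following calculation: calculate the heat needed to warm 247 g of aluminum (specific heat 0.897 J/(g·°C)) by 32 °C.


q = mcΔT = 247 × 0.897 × 32
= 7089.89 J

7089.89 J


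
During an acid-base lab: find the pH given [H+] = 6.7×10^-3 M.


pH = -log10([H+]) = -log10(6.7×10^-3)
= 3 - log10(6.7)
= 3 - 0.83
= 2.17

2.17


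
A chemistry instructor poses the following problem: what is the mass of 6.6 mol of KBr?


M(KBr) = 119.0 g/mol
mass = n × M = 6.6 × 119.0 = 785.40 g

785.40 g


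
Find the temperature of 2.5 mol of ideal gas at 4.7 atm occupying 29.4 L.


PV = nRT  (R = 0.08206 L·atm/(mol·K))
T = PV/(nR) = 4.7×29.4/(2.5×0.08206)
= 138.18/0.205150
= 673.56 K

673.56 K


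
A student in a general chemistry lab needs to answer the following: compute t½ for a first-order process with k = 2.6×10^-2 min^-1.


t½ = ln2/k = 0.693147/(2.6×10^-2 min^-1)
= 26.66 min

26.66 min


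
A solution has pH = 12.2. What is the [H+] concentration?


[H+] = 10^(-pH) = 10^(-12.2)
= 6.31×10^-13 M

6.31×10^-13 M


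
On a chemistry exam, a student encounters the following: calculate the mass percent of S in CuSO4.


M(CuSO4) = 1×63.55 + 1×32.07 + 4×16.0 = 159.62 g/mol
Mass of S = 1 × 32.07 = 32.07 g/mol
% S = 32.07/159.62 × 100 = 20.09%

20.09%


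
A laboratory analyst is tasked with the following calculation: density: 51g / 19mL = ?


ρ = mass/volume
= 51/19
= 2.684 g/mL

2.684 g/mL


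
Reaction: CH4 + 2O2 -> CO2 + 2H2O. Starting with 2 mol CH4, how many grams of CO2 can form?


Mole ratio CO2:CH4 = 1:1
n(CO2) = 2 × 1/1 = 2.000 mol
mass = 2.000 × 44.01 = 88.02 g

88.02 g


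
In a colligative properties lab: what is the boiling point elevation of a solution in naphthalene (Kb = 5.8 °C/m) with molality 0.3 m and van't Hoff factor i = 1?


ΔTb = Kb × m × i
= 5.8 × 0.3 × 1
= 1.74 °C

1.74 °C


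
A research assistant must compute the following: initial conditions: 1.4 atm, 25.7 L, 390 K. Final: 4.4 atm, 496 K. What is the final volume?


P1V1/T1 = P2V2/T2
V2 = P1V1T2/(T1P2)
= 1.4×25.7×496/(390×4.4)
= 10.4 L

10.4 L


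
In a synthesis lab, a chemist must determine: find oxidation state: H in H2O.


H is +1 with nonmetals
Oxidation number: +1

+1


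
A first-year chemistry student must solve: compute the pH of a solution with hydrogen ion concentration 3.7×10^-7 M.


pH = -log10([H+]) = -log10(3.7×10^-7)
= 7 - log10(3.7)
= 7 - 0.57
= 6.43

6.43


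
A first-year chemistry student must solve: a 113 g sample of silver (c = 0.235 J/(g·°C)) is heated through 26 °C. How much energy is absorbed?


q = mcΔT = 113 × 0.235 × 26
= 690.43 J

690.43 J


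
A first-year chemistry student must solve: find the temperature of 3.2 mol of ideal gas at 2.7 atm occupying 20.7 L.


PV = nRT  (R = 0.08206 L·atm/(mol·K))
T = PV/(nR) = 2.7×20.7/(3.2×0.08206)
= 55.89/0.262592
= 212.84 K

212.84 K


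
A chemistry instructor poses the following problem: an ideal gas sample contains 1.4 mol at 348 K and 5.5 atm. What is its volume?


PV = nRT  (R = 0.08206 L·atm/(mol·K))
V = nRT/P = 1.4×0.08206×348/5.5
= 7.269 L

7.269 L


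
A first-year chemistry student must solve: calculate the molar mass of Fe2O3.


M(Fe2O3) = 2×55.85 + 3×16.0
= 111.7 + 48.0
= 159.7 g/mol

159.7 g/mol


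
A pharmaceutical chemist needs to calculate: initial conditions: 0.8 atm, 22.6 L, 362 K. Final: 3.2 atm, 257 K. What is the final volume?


P1V1/T1 = P2V2/T2
V2 = P1V1T2/(T1P2)
= 0.8×22.6×257/(362×3.2)
= 4.011 L

4.011 L


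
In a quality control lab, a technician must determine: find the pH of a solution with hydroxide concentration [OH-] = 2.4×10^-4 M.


pOH = -log10([OH-]) = -log10(2.4×10^-4)
= 4 - log10(2.4) = 3.62
pH = 14 - pOH = 14 - 3.62 = 10.38

10.38


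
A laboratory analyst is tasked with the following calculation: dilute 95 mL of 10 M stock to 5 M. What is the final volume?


C1V1 = C2V2
10 × 95 = 5 × V2
V2 = 950/5 = 190.0 mL

190.0 mL


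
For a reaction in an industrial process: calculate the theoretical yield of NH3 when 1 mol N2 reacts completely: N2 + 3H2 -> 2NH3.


Mole ratio NH3:N2 = 2:1
n(NH3) = 1 × 2/1 = 2.000 mol
mass = 2.000 × 17.03 = 34.06 g

34.06 g


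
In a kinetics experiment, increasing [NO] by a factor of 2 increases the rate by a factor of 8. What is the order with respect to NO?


rate ∝ [NO]^n
2^n = 8 → n = 3
Order in NO: 3

3


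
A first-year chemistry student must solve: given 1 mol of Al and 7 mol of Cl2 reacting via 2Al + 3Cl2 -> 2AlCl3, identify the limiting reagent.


Mole ratio available / coefficient:
  Al: 1/2 = 0.500
  Cl2: 7/3 = 2.333
Smaller ratio is limiting.

Al


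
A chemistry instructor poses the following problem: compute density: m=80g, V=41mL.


ρ = mass/volume
= 80/41
= 1.951 g/mL

1.951 g/mL


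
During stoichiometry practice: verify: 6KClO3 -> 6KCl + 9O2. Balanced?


Equation: 6KClO3 -> 6KCl + 9O2
Check atoms: Cl: 6=6, K: 6=6, O: 18=18
Balanced

Yes, balanced


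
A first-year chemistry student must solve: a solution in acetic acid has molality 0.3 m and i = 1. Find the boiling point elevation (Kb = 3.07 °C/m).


ΔTb = Kb × m × i
= 3.07 × 0.3 × 1
= 0.921 °C

0.921 °C


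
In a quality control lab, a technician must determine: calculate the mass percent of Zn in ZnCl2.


M(ZnCl2) = 1×65.38 + 2×35.45 = 136.28 g/mol
Mass of Zn = 1 × 65.38 = 65.38 g/mol
% Zn = 65.38/136.28 × 100 = 47.97%

47.97%


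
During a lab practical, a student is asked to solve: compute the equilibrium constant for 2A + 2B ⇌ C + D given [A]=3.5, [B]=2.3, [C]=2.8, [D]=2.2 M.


Kc = [C][D]/([A]^2[B]^2)
= (2.8^1 × 2.2^1)/(3.5^2 × 2.3^2)
= 6.16/64.8025
= 0.09506

0.09506


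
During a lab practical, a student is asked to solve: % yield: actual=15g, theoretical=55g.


% yield = actual/theoretical × 100
= 15/55 × 100
= 27.27%

27.27%


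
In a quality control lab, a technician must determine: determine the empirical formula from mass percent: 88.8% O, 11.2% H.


Assume 100 g sample. Moles of each element:
  O: 88.8/16.0 = 5.55 mol
  H: 11.2/1.008 = 11.111 mol
Divide by smallest (5.55):
  O: 5.55/5.55 = 1.0
  H: 11.111/5.55 = 2.0
Empirical formula: H2O

H2O


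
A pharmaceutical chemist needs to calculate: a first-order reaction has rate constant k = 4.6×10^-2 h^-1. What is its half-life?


t½ = ln2/k = 0.693147/(4.6×10^-2 h^-1)
= 15.07 h

15.07 h


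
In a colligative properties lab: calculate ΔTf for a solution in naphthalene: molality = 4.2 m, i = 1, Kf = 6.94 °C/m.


ΔTf = Kf × m × i
= 6.94 × 4.2 × 1
= 29.148 °C

29.148 °C


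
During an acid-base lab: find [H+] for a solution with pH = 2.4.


[H+] = 10^(-pH) = 10^(-2.4)
= 3.98×10^-3 M

3.98×10^-3 M


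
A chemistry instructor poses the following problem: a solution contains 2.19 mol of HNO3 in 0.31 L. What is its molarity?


M = n/V = 2.19/0.31 = 7.065 mol/L

7.065 M


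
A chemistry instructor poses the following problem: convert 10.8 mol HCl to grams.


M(HCl) = 36.46 g/mol
mass = n × M = 10.8 × 36.46 = 393.77 g

393.77 g


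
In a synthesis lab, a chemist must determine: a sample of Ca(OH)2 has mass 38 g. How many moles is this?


M(Ca(OH)2) = 74.1 g/mol
n = mass/M = 38/74.1 = 0.5128 mol

0.5128 mol


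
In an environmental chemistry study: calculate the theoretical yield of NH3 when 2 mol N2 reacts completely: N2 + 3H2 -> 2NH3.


Mole ratio NH3:N2 = 2:1
n(NH3) = 2 × 2/1 = 4.000 mol
mass = 4.000 × 17.03 = 68.12 g

68.12 g


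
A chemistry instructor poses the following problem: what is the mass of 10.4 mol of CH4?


M(CH4) = 16.04 g/mol
mass = n × M = 10.4 × 16.04 = 166.82 g

166.82 g


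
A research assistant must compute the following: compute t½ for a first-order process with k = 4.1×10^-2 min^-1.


t½ = ln2/k = 0.693147/(4.1×10^-2 min^-1)
= 16.91 min

16.91 min


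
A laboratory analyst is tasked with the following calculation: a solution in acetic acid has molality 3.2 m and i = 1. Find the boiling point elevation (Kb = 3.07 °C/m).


ΔTb = Kb × m × i
= 3.07 × 3.2 × 1
= 9.824 °C

9.824 °C


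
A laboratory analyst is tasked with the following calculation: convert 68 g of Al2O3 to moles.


M(Al2O3) = 101.96 g/mol
n = mass/M = 68/101.96 = 0.6669 mol

0.6669 mol


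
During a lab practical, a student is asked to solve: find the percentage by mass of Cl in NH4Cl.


M(NH4Cl) = 1×14.01 + 4×1.008 + 1×35.45 = 53.492 g/mol
Mass of Cl = 1 × 35.45 = 35.45 g/mol
% Cl = 35.45/53.492 × 100 = 66.27%

66.27%


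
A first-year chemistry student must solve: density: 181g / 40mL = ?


ρ = mass/volume
= 181/40
= 4.525 g/mL

4.525 g/mL


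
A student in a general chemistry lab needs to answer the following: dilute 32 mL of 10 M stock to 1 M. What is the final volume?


C1V1 = C2V2
10 × 32 = 1 × V2
V2 = 320/1 = 320.0 mL

320.0 mL


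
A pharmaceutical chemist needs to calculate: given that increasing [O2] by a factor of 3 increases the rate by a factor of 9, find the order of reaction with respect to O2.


rate ∝ [O2]^n
3^n = 9 → n = 2
Order in O2: 2

2


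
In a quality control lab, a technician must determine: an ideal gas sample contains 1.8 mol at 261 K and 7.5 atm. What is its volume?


PV = nRT  (R = 0.08206 L·atm/(mol·K))
V = nRT/P = 1.8×0.08206×261/7.5
= 5.14 L

5.14 L


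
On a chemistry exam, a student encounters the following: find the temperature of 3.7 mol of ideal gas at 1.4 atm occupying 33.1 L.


PV = nRT  (R = 0.08206 L·atm/(mol·K))
T = PV/(nR) = 1.4×33.1/(3.7×0.08206)
= 46.34/0.303622
= 152.62 K

152.62 K


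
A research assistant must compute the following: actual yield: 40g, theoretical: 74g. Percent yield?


% yield = actual/theoretical × 100
= 40/74 × 100
= 54.05%

54.05%


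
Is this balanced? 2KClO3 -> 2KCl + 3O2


Equation: 2KClO3 -> 2KCl + 3O2
Check atoms: Cl: 2=2, K: 2=2, O: 6=6
Balanced

Yes, balanced


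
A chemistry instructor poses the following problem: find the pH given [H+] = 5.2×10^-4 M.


pH = -log10([H+]) = -log10(5.2×10^-4)
= 4 - log10(5.2)
= 4 - 0.72
= 3.28

3.28


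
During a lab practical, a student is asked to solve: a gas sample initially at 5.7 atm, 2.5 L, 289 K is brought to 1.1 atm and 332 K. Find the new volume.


P1V1/T1 = P2V2/T2
V2 = P1V1T2/(T1P2)
= 5.7×2.5×332/(289×1.1)
= 14.882 L

14.882 L


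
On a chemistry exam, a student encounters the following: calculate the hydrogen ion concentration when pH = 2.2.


[H+] = 10^(-pH) = 10^(-2.2)
= 6.31×10^-3 M

6.31×10^-3 M


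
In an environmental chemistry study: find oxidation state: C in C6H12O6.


6x + 12(+1) + 6(-2) = 0, so x = +0
Oxidation number: +0

+0


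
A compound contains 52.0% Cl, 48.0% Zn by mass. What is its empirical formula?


Assume 100 g sample. Moles of each element:
  Cl: 52.0/35.45 = 1.467 mol
  Zn: 48.0/65.38 = 0.734 mol
Divide by smallest (0.734):
  Cl: 1.467/0.734 = 2.0
  Zn: 0.734/0.734 = 1.0
Empirical formula: ZnCl2

ZnCl2


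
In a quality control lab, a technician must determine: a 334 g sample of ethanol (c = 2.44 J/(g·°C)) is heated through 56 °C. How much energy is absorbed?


q = mcΔT = 334 × 2.44 × 56
= 45637.76 J

45637.76 J


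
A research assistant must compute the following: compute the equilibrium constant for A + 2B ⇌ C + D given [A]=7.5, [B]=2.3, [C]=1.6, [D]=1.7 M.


Kc = [C][D]/([A][B]^2)
= (1.6^1 × 1.7^1)/(7.5^1 × 2.3^2)
= 2.72/39.675
= 0.06856

0.06856


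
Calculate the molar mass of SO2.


M(SO2) = 1×32.07 + 2×16.0
= 32.07 + 32.0
= 64.07 g/mol

64.07 g/mol


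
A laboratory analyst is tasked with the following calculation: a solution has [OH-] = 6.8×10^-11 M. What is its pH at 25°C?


pOH = -log10([OH-]) = -log10(6.8×10^-11)
= 11 - log10(6.8) = 10.17
pH = 14 - pOH = 14 - 10.17 = 3.83

3.83


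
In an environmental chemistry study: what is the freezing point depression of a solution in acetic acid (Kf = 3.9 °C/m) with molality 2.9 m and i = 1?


ΔTf = Kf × m × i
= 3.9 × 2.9 × 1
= 11.31 °C

11.31 °C


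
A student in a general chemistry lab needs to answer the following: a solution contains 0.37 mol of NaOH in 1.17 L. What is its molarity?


M = n/V = 0.37/1.17 = 0.316 mol/L

0.316 M


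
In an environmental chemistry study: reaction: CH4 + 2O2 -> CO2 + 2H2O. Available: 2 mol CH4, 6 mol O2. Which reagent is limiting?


Mole ratio available / coefficient:
  CH4: 2/1 = 2.000
  O2: 6/2 = 3.000
Smaller ratio is limiting.

CH4


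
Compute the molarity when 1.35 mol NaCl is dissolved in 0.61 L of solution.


M = n/V = 1.35/0.61 = 2.213 mol/L

2.213 M


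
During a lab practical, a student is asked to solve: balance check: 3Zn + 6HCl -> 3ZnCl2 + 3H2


Equation: 3Zn + 6HCl -> 3ZnCl2 + 3H2
Check atoms: Cl: 6=6, H: 6=6, Zn: 3=3
Balanced

Yes, balanced


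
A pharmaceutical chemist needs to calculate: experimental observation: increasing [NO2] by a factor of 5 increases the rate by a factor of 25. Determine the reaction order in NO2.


rate ∝ [NO2]^n
5^n = 25 → n = 2
Order in NO2: 2

2


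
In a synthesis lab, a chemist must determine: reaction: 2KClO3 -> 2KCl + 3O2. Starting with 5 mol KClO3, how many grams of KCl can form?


Mole ratio KCl:KClO3 = 2:2
n(KCl) = 5 × 2/2 = 5.000 mol
mass = 5.000 × 74.55 = 372.75 g

372.75 g


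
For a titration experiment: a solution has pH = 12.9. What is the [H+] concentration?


[H+] = 10^(-pH) = 10^(-12.9)
= 1.26×10^-13 M

1.26×10^-13 M


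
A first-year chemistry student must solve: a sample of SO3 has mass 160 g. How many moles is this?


M(SO3) = 80.07 g/mol
n = mass/M = 160/80.07 = 1.9983 mol

1.9983 mol


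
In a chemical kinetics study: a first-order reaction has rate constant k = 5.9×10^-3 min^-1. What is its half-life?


t½ = ln2/k = 0.693147/(5.9×10^-3 min^-1)
= 117.5 min

117.5 min


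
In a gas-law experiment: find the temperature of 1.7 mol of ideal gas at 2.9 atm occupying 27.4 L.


PV = nRT  (R = 0.08206 L·atm/(mol·K))
T = PV/(nR) = 2.9×27.4/(1.7×0.08206)
= 79.46/0.139502
= 569.60 K

569.60 K


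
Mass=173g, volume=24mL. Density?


ρ = mass/volume
= 173/24
= 7.208 g/mL

7.208 g/mL


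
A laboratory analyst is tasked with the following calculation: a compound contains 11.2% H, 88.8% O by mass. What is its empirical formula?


Assume 100 g sample. Moles of each element:
  H: 11.2/1.008 = 11.111 mol
  O: 88.8/16.0 = 5.55 mol
Divide by smallest (5.55):
  H: 11.111/5.55 = 2.0
  O: 5.55/5.55 = 1.0
Empirical formula: H2O

H2O


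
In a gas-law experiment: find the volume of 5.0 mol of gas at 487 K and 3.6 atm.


PV = nRT  (R = 0.08206 L·atm/(mol·K))
V = nRT/P = 5.0×0.08206×487/3.6
= 55.504 L

55.504 L


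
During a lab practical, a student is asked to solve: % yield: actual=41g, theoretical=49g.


% yield = actual/theoretical × 100
= 41/49 × 100
= 83.67%

83.67%


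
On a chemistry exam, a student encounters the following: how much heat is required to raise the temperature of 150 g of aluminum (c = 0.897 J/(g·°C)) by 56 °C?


q = mcΔT = 150 × 0.897 × 56
= 7534.80 J

7534.80 J


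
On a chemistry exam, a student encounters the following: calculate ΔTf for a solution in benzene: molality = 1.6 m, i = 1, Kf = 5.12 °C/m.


ΔTf = Kf × m × i
= 5.12 × 1.6 × 1
= 8.192 °C

8.192 °C


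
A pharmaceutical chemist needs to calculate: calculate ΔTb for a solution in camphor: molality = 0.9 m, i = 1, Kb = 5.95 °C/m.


ΔTb = Kb × m × i
= 5.95 × 0.9 × 1
= 5.355 °C

5.355 °C


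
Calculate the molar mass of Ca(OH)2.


M(Ca(OH)2) = 1×40.08 + 2×16.0 + 2×1.008
= 40.08 + 32.0 + 2.02
= 74.1 g/mol

74.1 g/mol


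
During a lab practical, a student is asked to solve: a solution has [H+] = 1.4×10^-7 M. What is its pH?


pH = -log10([H+]) = -log10(1.4×10^-7)
= 7 - log10(1.4)
= 7 - 0.15
= 6.85

6.85


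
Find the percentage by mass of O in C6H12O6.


M(C6H12O6) = 6×12.01 + 12×1.008 + 6×16.0 = 180.156 g/mol
Mass of O = 6 × 16.0 = 96.00 g/mol
% O = 96.00/180.156 × 100 = 53.29%

53.29%


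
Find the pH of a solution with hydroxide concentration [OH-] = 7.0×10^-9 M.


pOH = -log10([OH-]) = -log10(7.0×10^-9)
= 9 - log10(7.0) = 8.15
pH = 14 - pOH = 14 - 8.15 = 5.85

5.85


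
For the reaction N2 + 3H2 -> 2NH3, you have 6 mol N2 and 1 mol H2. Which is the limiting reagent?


Mole ratio available / coefficient:
  N2: 6/1 = 6.000
  H2: 1/3 = 0.333
Smaller ratio is limiting.

H2


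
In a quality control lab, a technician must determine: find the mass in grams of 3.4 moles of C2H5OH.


M(C2H5OH) = 46.07 g/mol
mass = n × M = 3.4 × 46.07 = 156.64 g

156.64 g


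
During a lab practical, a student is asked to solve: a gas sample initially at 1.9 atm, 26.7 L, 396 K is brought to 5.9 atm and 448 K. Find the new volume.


P1V1/T1 = P2V2/T2
V2 = P1V1T2/(T1P2)
= 1.9×26.7×448/(396×5.9)
= 9.727 L

9.727 L


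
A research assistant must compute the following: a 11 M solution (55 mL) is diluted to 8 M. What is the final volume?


C1V1 = C2V2
11 × 55 = 8 × V2
V2 = 605/8 = 75.62 mL

75.62 mL


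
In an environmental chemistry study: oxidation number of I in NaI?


halide: -1
Oxidation number: -1

-1


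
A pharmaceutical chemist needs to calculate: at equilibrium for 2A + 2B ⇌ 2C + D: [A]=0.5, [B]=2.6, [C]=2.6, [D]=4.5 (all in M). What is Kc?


Kc = [C]^2[D]/([A]^2[B]^2)
= (2.6^2 × 4.5^1)/(0.5^2 × 2.6^2)
= 30.42/1.69
= 18.00

18.00


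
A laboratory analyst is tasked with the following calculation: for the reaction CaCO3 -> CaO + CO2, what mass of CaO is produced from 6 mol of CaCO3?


Mole ratio CaO:CaCO3 = 1:1
n(CaO) = 6 × 1/1 = 6.000 mol
mass = 6.000 × 56.08 = 336.48 g

336.48 g


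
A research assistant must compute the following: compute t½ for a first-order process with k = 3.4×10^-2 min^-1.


t½ = ln2/k = 0.693147/(3.4×10^-2 min^-1)
= 20.39 min

20.39 min


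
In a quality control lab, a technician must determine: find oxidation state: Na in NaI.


Group 1 metal: +1
Oxidation number: +1

+1


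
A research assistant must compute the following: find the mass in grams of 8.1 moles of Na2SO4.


M(Na2SO4) = 142.05 g/mol
mass = n × M = 8.1 × 142.05 = 1150.61 g

1150.61 g


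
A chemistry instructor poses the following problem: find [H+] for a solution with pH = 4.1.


[H+] = 10^(-pH) = 10^(-4.1)
= 7.94×10^-5 M

7.94×10^-5 M


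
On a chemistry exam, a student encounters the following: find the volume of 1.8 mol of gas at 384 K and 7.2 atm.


PV = nRT  (R = 0.08206 L·atm/(mol·K))
V = nRT/P = 1.8×0.08206×384/7.2
= 7.878 L

7.878 L


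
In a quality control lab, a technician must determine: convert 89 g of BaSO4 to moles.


M(BaSO4) = 233.4 g/mol
n = mass/M = 89/233.4 = 0.3813 mol

0.3813 mol


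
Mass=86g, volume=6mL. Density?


ρ = mass/volume
= 86/6
= 14.333 g/mL

14.333 g/mL


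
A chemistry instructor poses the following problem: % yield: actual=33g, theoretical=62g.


% yield = actual/theoretical × 100
= 33/62 × 100
= 53.23%

53.23%


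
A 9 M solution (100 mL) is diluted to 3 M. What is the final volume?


C1V1 = C2V2
9 × 100 = 3 × V2
V2 = 900/3 = 300.0 mL

300.0 mL


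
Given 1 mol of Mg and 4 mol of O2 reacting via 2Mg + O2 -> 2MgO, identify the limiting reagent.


Mole ratio available / coefficient:
  Mg: 1/2 = 0.500
  O2: 4/1 = 4.000
Smaller ratio is limiting.

Mg


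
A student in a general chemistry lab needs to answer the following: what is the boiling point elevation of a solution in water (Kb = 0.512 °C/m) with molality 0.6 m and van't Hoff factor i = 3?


ΔTb = Kb × m × i
= 0.512 × 0.6 × 3
= 0.9216 °C

0.9216 °C


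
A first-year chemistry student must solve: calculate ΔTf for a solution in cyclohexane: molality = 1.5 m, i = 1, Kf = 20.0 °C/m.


ΔTf = Kf × m × i
= 20.0 × 1.5 × 1
= 30.0 °C

30.0 °C


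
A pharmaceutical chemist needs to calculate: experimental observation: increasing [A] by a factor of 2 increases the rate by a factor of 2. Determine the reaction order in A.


rate ∝ [A]^n
2^n = 2 → n = 1
Order in A: 1

1


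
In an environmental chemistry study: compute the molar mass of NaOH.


M(NaOH) = 1×22.99 + 1×16.0 + 1×1.008
= 22.99 + 16.0 + 1.01
= 40.0 g/mol

40.0 g/mol


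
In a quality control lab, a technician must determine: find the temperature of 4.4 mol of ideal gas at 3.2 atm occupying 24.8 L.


PV = nRT  (R = 0.08206 L·atm/(mol·K))
T = PV/(nR) = 3.2×24.8/(4.4×0.08206)
= 79.36/0.361064
= 219.79 K

219.79 K


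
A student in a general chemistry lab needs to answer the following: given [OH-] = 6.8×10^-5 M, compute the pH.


pOH = -log10([OH-]) = -log10(6.8×10^-5)
= 5 - log10(6.8) = 4.17
pH = 14 - pOH = 14 - 4.17 = 9.83

9.83


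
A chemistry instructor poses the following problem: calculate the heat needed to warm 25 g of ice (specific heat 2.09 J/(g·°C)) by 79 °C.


q = mcΔT = 25 × 2.09 × 79
= 4127.75 J

4127.75 J


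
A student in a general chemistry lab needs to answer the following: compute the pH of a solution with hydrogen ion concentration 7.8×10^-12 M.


pH = -log10([H+]) = -log10(7.8×10^-12)
= 12 - log10(7.8)
= 12 - 0.89
= 11.11

11.11


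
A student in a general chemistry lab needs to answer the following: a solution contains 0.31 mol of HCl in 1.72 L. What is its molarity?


M = n/V = 0.31/1.72 = 0.180 mol/L

0.180 M


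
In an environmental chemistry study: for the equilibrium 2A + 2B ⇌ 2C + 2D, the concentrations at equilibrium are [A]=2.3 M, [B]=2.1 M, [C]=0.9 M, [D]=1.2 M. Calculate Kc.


Kc = [C]^2[D]^2/([A]^2[B]^2)
= (0.9^2 × 1.2^2)/(2.3^2 × 2.1^2)
= 1.1664/23.3289
= 0.05000

0.05000


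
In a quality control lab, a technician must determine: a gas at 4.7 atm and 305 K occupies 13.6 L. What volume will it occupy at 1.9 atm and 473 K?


P1V1/T1 = P2V2/T2
V2 = P1V1T2/(T1P2)
= 4.7×13.6×473/(305×1.9)
= 52.173 L

52.173 L


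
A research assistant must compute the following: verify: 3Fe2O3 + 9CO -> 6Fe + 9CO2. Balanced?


Equation: 3Fe2O3 + 9CO -> 6Fe + 9CO2
Check atoms: C: 9=9, Fe: 6=6, O: 18=18
Balanced

Yes, balanced


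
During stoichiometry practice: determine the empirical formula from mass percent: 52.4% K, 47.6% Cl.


Assume 100 g sample. Moles of each element:
  K: 52.4/39.1 = 1.34 mol
  Cl: 47.6/35.45 = 1.343 mol
Divide by smallest (1.34):
  K: 1.34/1.34 = 1.0
  Cl: 1.343/1.34 = 1.0
Empirical formula: KCl

KCl


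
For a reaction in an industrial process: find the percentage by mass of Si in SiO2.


M(SiO2) = 1×28.09 + 2×16.0 = 60.09 g/mol
Mass of Si = 1 × 28.09 = 28.09 g/mol
% Si = 28.09/60.09 × 100 = 46.75%

46.75%


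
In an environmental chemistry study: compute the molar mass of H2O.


M(H2O) = 2×1.008 + 1×16.0
= 2.02 + 16.0
= 18.02 g/mol

18.02 g/mol


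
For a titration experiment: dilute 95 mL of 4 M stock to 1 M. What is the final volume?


C1V1 = C2V2
4 × 95 = 1 × V2
V2 = 380/1 = 380.0 mL

380.0 mL


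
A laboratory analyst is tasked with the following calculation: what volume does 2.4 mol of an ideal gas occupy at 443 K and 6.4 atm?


PV = nRT  (R = 0.08206 L·atm/(mol·K))
V = nRT/P = 2.4×0.08206×443/6.4
= 13.632 L

13.632 L


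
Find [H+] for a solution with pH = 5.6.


[H+] = 10^(-pH) = 10^(-5.6)
= 2.51×10^-6 M

2.51×10^-6 M


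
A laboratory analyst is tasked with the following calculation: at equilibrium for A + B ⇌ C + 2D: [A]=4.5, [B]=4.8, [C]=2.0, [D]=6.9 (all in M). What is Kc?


Kc = [C][D]^2/([A][B])
= (2.0^1 × 6.9^2)/(4.5^1 × 4.8^1)
= 95.22/21.6
= 4.408

4.408


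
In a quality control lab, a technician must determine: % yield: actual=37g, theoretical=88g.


% yield = actual/theoretical × 100
= 37/88 × 100
= 42.05%

42.05%


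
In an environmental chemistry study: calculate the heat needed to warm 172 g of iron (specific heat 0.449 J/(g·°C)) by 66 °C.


q = mcΔT = 172 × 0.449 × 66
= 5097.05 J

5097.05 J


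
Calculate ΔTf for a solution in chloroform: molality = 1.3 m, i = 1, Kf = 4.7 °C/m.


ΔTf = Kf × m × i
= 4.7 × 1.3 × 1
= 6.11 °C

6.11 °C


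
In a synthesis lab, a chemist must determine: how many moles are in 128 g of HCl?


M(HCl) = 36.46 g/mol
n = mass/M = 128/36.46 = 3.5107 mol

3.5107 mol


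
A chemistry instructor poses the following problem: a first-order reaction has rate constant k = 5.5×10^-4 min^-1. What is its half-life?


t½ = ln2/k = 0.693147/(5.5×10^-4 min^-1)
= 1260 min

1260 min


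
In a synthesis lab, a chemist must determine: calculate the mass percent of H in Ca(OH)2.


M(Ca(OH)2) = 1×40.08 + 2×16.0 + 2×1.008 = 74.096 g/mol
Mass of H = 2 × 1.008 = 2.016 g/mol
% H = 2.016/74.096 × 100 = 2.72%

2.72%


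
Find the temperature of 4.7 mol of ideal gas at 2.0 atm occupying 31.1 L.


PV = nRT  (R = 0.08206 L·atm/(mol·K))
T = PV/(nR) = 2.0×31.1/(4.7×0.08206)
= 62.20/0.385682
= 161.27 K

161.27 K


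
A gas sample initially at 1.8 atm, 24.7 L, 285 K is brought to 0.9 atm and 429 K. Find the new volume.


P1V1/T1 = P2V2/T2
V2 = P1V1T2/(T1P2)
= 1.8×24.7×429/(285×0.9)
= 74.36 L

74.36 L


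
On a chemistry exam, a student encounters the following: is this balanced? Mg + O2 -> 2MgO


Equation: Mg + O2 -> 2MgO
Check atoms: Mg: 1≠2, O: 2=2
Not balanced

No, not balanced


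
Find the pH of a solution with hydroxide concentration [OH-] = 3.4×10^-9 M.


pOH = -log10([OH-]) = -log10(3.4×10^-9)
= 9 - log10(3.4) = 8.47
pH = 14 - pOH = 14 - 8.47 = 5.53

5.53


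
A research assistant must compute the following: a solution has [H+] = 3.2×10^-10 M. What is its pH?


pH = -log10([H+]) = -log10(3.2×10^-10)
= 10 - log10(3.2)
= 10 - 0.51
= 9.49

9.49


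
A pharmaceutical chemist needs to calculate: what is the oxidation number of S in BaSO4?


(+2) + x + 4(-2) = 0, so x = +6
Oxidation number: +6

+6


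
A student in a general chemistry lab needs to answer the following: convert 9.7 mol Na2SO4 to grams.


M(Na2SO4) = 142.05 g/mol
mass = n × M = 9.7 × 142.05 = 1377.89 g

1377.89 g


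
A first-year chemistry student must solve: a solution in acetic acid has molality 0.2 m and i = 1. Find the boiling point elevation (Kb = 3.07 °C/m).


ΔTb = Kb × m × i
= 3.07 × 0.2 × 1
= 0.614 °C

0.614 °C


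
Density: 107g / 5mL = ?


ρ = mass/volume
= 107/5
= 21.4 g/mL

21.4 g/mL


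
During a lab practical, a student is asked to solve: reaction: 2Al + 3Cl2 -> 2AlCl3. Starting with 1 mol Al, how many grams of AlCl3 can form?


Mole ratio AlCl3:Al = 2:2
n(AlCl3) = 1 × 2/2 = 1.000 mol
mass = 1.000 × 133.33 = 133.33 g

133.33 g


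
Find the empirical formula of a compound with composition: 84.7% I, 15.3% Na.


Assume 100 g sample. Moles of each element:
  I: 84.7/126.9 = 0.667 mol
  Na: 15.3/22.99 = 0.666 mol
Divide by smallest (0.666):
  I: 0.667/0.666 = 1.0
  Na: 0.666/0.666 = 1.0
Empirical formula: NaI

NaI


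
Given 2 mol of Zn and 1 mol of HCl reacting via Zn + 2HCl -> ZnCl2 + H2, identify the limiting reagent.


Mole ratio available / coefficient:
  Zn: 2/1 = 2.000
  HCl: 1/2 = 0.500
Smaller ratio is limiting.

HCl


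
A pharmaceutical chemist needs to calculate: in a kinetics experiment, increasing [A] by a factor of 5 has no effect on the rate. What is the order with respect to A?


rate ∝ [A]^n
rate ∝ [A]^0
Order in A: 0

0


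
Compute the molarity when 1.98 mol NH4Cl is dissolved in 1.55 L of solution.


M = n/V = 1.98/1.55 = 1.277 mol/L

1.277 M


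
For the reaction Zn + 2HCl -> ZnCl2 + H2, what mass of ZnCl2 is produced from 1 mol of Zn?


Mole ratio ZnCl2:Zn = 1:1
n(ZnCl2) = 1 × 1/1 = 1.000 mol
mass = 1.000 × 136.28 = 136.28 g

136.28 g


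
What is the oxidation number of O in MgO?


O is usually -2
Oxidation number: -2

-2


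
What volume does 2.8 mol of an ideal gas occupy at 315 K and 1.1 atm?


PV = nRT  (R = 0.08206 L·atm/(mol·K))
V = nRT/P = 2.8×0.08206×315/1.1
= 65.797 L

65.797 L


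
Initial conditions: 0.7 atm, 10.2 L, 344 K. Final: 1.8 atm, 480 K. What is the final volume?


P1V1/T1 = P2V2/T2
V2 = P1V1T2/(T1P2)
= 0.7×10.2×480/(344×1.8)
= 5.535 L

5.535 L


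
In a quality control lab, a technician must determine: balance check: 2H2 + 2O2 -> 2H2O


Equation: 2H2 + 2O2 -> 2H2O
Check atoms: H: 4=4, O: 4≠2
Not balanced

No, not balanced


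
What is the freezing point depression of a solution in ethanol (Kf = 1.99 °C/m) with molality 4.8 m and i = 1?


ΔTf = Kf × m × i
= 1.99 × 4.8 × 1
= 9.552 °C

9.552 °C


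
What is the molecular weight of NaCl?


M(NaCl) = 1×22.99 + 1×35.45
= 22.99 + 35.45
= 58.44 g/mol

58.44 g/mol


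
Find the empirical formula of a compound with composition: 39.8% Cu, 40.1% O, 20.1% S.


Assume 100 g sample. Moles of each element:
  Cu: 39.8/63.55 = 0.626 mol
  O: 40.1/16.0 = 2.506 mol
  S: 20.1/32.07 = 0.627 mol
Divide by smallest (0.626):
  Cu: 0.626/0.626 = 1.0
  O: 2.506/0.626 = 4.0
  S: 0.627/0.626 = 1.0
Empirical formula: CuSO4

CuSO4


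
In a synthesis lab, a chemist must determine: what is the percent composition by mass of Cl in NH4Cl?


M(NH4Cl) = 1×14.01 + 4×1.008 + 1×35.45 = 53.492 g/mol
Mass of Cl = 1 × 35.45 = 35.45 g/mol
% Cl = 35.45/53.492 × 100 = 66.27%

66.27%


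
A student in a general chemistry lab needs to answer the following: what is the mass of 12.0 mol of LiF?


M(LiF) = 25.94 g/mol
mass = n × M = 12.0 × 25.94 = 311.28 g

311.28 g


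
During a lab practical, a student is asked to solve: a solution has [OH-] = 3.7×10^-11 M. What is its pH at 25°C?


pOH = -log10([OH-]) = -log10(3.7×10^-11)
= 11 - log10(3.7) = 10.43
pH = 14 - pOH = 14 - 10.43 = 3.57

3.57


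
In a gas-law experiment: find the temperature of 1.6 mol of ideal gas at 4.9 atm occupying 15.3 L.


PV = nRT  (R = 0.08206 L·atm/(mol·K))
T = PV/(nR) = 4.9×15.3/(1.6×0.08206)
= 74.97/0.131296
= 571.00 K

571.00 K


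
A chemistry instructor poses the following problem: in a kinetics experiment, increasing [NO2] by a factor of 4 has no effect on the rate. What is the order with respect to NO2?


rate ∝ [NO2]^n
rate ∝ [NO2]^0
Order in NO2: 0

0


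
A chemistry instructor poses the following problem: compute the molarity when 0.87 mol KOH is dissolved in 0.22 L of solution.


M = n/V = 0.87/0.22 = 3.955 mol/L

3.955 M


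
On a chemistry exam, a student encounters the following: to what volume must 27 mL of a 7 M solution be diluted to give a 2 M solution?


C1V1 = C2V2
7 × 27 = 2 × V2
V2 = 189/2 = 94.5 mL

94.5 mL


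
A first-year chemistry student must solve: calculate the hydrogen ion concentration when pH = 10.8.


[H+] = 10^(-pH) = 10^(-10.8)
= 1.58×10^-11 M

1.58×10^-11 M


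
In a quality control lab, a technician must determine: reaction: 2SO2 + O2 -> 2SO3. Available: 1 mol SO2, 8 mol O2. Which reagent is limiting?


Mole ratio available / coefficient:
  SO2: 1/2 = 0.500
  O2: 8/1 = 8.000
Smaller ratio is limiting.

SO2


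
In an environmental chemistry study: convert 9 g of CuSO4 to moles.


M(CuSO4) = 159.62 g/mol
n = mass/M = 9/159.62 = 0.0564 mol

0.0564 mol


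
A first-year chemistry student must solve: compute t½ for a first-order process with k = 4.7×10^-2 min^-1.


t½ = ln2/k = 0.693147/(4.7×10^-2 min^-1)
= 14.75 min

14.75 min


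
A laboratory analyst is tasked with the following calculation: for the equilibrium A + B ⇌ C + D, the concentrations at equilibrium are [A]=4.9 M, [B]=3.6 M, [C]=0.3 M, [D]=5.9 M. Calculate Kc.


Kc = [C][D]/([A][B])
= (0.3^1 × 5.9^1)/(4.9^1 × 3.6^1)
= 1.77/17.64
= 0.1003

0.1003


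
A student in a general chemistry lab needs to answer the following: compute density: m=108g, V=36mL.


ρ = mass/volume
= 108/36
= 3.0 g/mL

3.0 g/mL


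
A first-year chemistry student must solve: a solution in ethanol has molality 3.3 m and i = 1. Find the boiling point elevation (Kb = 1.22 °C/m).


ΔTb = Kb × m × i
= 1.22 × 3.3 × 1
= 4.026 °C

4.026 °C


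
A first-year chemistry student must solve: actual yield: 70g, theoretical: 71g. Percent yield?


% yield = actual/theoretical × 100
= 70/71 × 100
= 98.59%

98.59%


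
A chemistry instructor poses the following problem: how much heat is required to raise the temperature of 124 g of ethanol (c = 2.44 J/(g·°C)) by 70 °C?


q = mcΔT = 124 × 2.44 × 70
= 21179.20 J

21179.20 J


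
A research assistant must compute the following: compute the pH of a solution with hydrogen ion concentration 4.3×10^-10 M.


pH = -log10([H+]) = -log10(4.3×10^-10)
= 10 - log10(4.3)
= 10 - 0.63
= 9.37

9.37


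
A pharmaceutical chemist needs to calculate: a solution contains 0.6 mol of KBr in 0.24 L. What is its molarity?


M = n/V = 0.6/0.24 = 2.500 mol/L

2.500 M


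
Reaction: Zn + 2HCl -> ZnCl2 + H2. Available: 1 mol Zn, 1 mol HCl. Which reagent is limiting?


Mole ratio available / coefficient:
  Zn: 1/1 = 1.000
  HCl: 1/2 = 0.500
Smaller ratio is limiting.

HCl


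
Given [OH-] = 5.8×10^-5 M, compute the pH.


pOH = -log10([OH-]) = -log10(5.8×10^-5)
= 5 - log10(5.8) = 4.24
pH = 14 - pOH = 14 - 4.24 = 9.76

9.76


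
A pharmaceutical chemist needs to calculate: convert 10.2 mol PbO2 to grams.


M(PbO2) = 239.2 g/mol
mass = n × M = 10.2 × 239.2 = 2439.84 g

2439.84 g


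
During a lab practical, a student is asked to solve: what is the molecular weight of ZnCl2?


M(ZnCl2) = 1×65.38 + 2×35.45
= 65.38 + 70.9
= 136.28 g/mol

136.28 g/mol


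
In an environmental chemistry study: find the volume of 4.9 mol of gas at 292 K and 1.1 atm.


PV = nRT  (R = 0.08206 L·atm/(mol·K))
V = nRT/P = 4.9×0.08206×292/1.1
= 106.738 L

106.738 L


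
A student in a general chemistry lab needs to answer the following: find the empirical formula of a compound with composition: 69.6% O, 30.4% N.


Assume 100 g sample. Moles of each element:
  O: 69.6/16.0 = 4.35 mol
  N: 30.4/14.01 = 2.17 mol
Divide by smallest (2.17):
  O: 4.35/2.17 = 2.0
  N: 2.17/2.17 = 1.0
Empirical formula: NO2

NO2


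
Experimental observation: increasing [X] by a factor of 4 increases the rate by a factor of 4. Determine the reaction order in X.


rate ∝ [X]^n
4^n = 4 → n = 1
Order in X: 1

1


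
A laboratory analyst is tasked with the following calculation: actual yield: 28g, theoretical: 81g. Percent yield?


% yield = actual/theoretical × 100
= 28/81 × 100
= 34.57%

34.57%


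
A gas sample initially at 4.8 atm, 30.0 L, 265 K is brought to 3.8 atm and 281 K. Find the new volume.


P1V1/T1 = P2V2/T2
V2 = P1V1T2/(T1P2)
= 4.8×30.0×281/(265×3.8)
= 40.183 L

40.183 L


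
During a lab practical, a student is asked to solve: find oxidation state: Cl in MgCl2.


halide: -1
Oxidation number: -1

-1


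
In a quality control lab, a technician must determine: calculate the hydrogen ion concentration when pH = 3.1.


[H+] = 10^(-pH) = 10^(-3.1)
= 7.94×10^-4 M

7.94×10^-4 M


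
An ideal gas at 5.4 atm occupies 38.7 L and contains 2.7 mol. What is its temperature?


PV = nRT  (R = 0.08206 L·atm/(mol·K))
T = PV/(nR) = 5.4×38.7/(2.7×0.08206)
= 208.98/0.221562
= 943.21 K

943.21 K


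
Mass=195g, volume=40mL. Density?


ρ = mass/volume
= 195/40
= 4.875 g/mL

4.875 g/mL


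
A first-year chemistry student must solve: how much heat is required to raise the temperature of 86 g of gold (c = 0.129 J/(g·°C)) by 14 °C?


q = mcΔT = 86 × 0.129 × 14
= 155.32 J

155.32 J


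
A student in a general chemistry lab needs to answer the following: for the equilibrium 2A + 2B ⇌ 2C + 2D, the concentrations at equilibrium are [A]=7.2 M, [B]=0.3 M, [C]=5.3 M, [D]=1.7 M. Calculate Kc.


Kc = [C]^2[D]^2/([A]^2[B]^2)
= (5.3^2 × 1.7^2)/(7.2^2 × 0.3^2)
= 81.1801/4.6656
= 17.40

17.40


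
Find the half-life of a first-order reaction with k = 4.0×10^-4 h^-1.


t½ = ln2/k = 0.693147/(4.0×10^-4 h^-1)
= 1733 h

1733 h


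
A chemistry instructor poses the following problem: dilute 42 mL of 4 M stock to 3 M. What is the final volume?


C1V1 = C2V2
4 × 42 = 3 × V2
V2 = 168/3 = 56.0 mL

56.0 mL


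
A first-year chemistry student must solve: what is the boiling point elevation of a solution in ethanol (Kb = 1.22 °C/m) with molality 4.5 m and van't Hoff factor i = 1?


ΔTb = Kb × m × i
= 1.22 × 4.5 × 1
= 5.49 °C

5.49 °C


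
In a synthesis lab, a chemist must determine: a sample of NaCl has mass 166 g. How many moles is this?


M(NaCl) = 58.44 g/mol
n = mass/M = 166/58.44 = 2.8405 mol

2.8405 mol


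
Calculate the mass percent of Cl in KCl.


M(KCl) = 1×39.1 + 1×35.45 = 74.55 g/mol
Mass of Cl = 1 × 35.45 = 35.45 g/mol
% Cl = 35.45/74.55 × 100 = 47.55%

47.55%


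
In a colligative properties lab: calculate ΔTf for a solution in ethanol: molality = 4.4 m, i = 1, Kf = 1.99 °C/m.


ΔTf = Kf × m × i
= 1.99 × 4.4 × 1
= 8.756 °C

8.756 °C


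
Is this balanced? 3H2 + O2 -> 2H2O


Equation: 3H2 + O2 -> 2H2O
Check atoms: H: 6≠4, O: 2=2
Not balanced

No, not balanced


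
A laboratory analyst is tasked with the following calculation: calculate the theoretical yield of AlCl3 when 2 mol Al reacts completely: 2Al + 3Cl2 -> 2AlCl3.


Mole ratio AlCl3:Al = 2:2
n(AlCl3) = 2 × 2/2 = 2.000 mol
mass = 2.000 × 133.33 = 266.66 g

266.66 g


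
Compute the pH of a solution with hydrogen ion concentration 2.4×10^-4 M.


pH = -log10([H+]) = -log10(2.4×10^-4)
= 4 - log10(2.4)
= 4 - 0.38
= 3.62

3.62


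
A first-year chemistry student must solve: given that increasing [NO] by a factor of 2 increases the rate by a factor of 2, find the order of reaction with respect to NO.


rate ∝ [NO]^n
2^n = 2 → n = 1
Order in NO: 1

1


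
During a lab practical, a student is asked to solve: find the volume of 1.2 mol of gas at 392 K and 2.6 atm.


PV = nRT  (R = 0.08206 L·atm/(mol·K))
V = nRT/P = 1.2×0.08206×392/2.6
= 14.847 L

14.847 L


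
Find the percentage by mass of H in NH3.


M(NH3) = 1×14.01 + 3×1.008 = 17.034 g/mol
Mass of H = 3 × 1.008 = 3.024 g/mol
% H = 3.024/17.034 × 100 = 17.75%

17.75%


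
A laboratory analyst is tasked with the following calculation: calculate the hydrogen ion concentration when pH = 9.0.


[H+] = 10^(-pH) = 10^(-9.0)
= 1.0×10^-9 M

1.0×10^-9 M


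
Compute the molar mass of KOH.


M(KOH) = 1×39.1 + 1×16.0 + 1×1.008
= 39.1 + 16.0 + 1.01
= 56.11 g/mol

56.11 g/mol


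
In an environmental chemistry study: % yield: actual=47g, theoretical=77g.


% yield = actual/theoretical × 100
= 47/77 × 100
= 61.04%

61.04%
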